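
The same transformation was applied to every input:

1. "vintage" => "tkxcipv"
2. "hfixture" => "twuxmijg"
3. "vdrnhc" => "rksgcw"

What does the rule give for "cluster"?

grajhit

Rule — move the last character to the front, then shift every letter 11 places backward in the alphabet (wrapping around).
For "cluster", step one produces "rcluste"; step two turns that into "grajhit".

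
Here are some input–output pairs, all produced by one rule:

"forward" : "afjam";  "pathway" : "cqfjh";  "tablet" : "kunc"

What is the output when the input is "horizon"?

In each case the input is transformed by: delete the first 2 characters, then shift every letter 9 places forward in the alphabet (wrapping around).
Applying both steps to "horizon": "rizon", then "arixw".
(Check on "tablet": → "blet" → "kunc" ✓)

arixw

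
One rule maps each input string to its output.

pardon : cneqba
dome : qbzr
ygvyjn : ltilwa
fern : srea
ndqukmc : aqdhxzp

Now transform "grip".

In each case the input is transformed by: shift every letter 13 places forward in the alphabet (wrapping around) — i.e. ROT13.
Doing the same to "grip": "tevc".

tevc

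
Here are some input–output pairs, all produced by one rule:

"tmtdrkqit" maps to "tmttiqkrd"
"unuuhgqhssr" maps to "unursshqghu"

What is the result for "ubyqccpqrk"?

The pattern: move the first 3 characters to the end (rotate left by 3), then reverse the string.
Applying both steps to "ubyqccpqrk": "qccpqrkuby", then "ybukrqpccq".

ybukrqpccq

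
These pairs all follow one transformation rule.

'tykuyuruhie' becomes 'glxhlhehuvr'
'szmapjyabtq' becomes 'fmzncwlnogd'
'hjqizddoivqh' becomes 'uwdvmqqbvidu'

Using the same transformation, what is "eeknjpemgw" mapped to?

The transformation: shift every letter 13 places forward in the alphabet (wrapping around) — i.e. ROT13.
Doing the same to "eeknjpemgw": "rrxawcrztj".

rrxawcrztj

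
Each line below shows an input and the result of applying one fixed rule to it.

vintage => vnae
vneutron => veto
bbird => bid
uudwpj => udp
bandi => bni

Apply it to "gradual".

Looking at the pairs, the operation is to keep every other character starting from the first (positions 1st, 3rd, 5th, ...).
Applying that to "gradual" gives "gaul".

gaul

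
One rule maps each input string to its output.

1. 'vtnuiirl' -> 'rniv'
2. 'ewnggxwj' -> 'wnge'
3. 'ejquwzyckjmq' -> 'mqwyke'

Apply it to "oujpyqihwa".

Looking at the pairs, the operation is to keep every other character starting from the first (positions 1st, 3rd, 5th, ...), then swap the first and last characters.
Doing the same to "oujpyqihwa": "wjyio".
(Check on "ejquwzyckjmq": → "eqwykm" → "mqwyke" ✓)

wjyio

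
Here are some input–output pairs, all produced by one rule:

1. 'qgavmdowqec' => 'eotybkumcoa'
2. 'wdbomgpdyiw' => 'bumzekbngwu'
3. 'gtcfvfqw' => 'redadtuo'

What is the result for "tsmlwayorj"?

Looking at the pairs, the operation is to swap each adjacent pair of characters (1↔2, 3↔4, ...), then shift every letter 2 places backward in the alphabet (wrapping around).
Applying both steps to "tsmlwayorj": "stlmawoyjr", then "qrjkyumwhp".
(Check on "gtcfvfqw": → "tgfcfvwq" → "redadtuo" ✓)

qrjkyumwhp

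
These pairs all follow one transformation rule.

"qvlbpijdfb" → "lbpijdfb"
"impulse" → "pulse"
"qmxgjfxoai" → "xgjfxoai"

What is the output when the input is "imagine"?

The transformation: delete the first 2 characters.
For "imagine" the result is "agine".

agine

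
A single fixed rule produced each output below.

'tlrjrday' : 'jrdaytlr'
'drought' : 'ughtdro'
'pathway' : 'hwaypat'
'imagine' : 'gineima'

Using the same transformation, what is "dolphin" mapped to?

phindol

Each output is the input with this applied: move the first 3 characters to the end (rotate left by 3).
So "dolphin" becomes "phindol".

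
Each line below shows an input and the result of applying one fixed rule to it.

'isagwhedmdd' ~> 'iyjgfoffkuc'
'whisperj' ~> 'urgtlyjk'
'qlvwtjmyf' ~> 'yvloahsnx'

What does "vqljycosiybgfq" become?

Looking at the pairs, the operation is to shift every letter 2 places forward in the alphabet (wrapping around), then move the first 3 characters to the end (rotate left by 3).
On "vqljycosiybgfq" that produces "laequkadihsxsn".
(Check on "whisperj": → "yjkurgtl" → "urgtlyjk" ✓)

laequkadihsxsn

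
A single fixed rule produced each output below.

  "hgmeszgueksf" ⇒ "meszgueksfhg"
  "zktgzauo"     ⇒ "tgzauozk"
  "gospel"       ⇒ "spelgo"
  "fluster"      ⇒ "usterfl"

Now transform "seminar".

minarse

In each case the input is transformed by: move the first 2 characters to the end (rotate left by 2).
For "seminar" the result is "minarse".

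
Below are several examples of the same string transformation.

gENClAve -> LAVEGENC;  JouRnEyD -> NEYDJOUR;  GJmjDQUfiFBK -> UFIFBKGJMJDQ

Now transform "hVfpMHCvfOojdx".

VFOOJDXHVFPMHC

In each case the input is transformed by: swap the front and back halves of the string, then convert every letter to uppercase.
Applying both steps to "hVfpMHCvfOojdx": "vfOojdxhVfpMHC", then "VFOOJDXHVFPMHC".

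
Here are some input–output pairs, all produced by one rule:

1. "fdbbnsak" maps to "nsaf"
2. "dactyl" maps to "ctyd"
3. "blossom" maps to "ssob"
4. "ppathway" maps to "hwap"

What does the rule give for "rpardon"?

rdor

In each case the input is transformed by: swap the first and last characters, then keep only the last 4 characters.
Applying both steps to "rpardon": "npardor", then "rdor".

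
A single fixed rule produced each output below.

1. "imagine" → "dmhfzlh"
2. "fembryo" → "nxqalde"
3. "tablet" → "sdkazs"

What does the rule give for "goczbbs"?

raaybnf

Each output is the input with this applied: shift every letter 1 place backward in the alphabet (wrapping around), then reverse the string.
Applying both steps to "goczbbs": "fnbyaar", then "raaybnf".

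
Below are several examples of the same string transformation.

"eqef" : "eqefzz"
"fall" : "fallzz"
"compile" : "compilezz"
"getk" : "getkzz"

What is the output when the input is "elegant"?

What's happening: append "zz".
Applying that to "elegant" gives "elegantzz".

elegantzz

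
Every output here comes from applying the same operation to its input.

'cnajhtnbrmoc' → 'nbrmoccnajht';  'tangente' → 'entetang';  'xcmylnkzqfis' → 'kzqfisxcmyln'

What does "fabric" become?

ricfab

Rule — swap the front and back halves of the string.
Doing the same to "fabric": "ricfab".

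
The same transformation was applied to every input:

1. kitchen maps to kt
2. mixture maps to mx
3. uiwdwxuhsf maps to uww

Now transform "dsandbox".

da

The pattern: keep every other character starting from the first (positions 1st, 3rd, 5th, ...), then delete the last 2 characters.
Applying both steps to "dsandbox": "dado", then "da".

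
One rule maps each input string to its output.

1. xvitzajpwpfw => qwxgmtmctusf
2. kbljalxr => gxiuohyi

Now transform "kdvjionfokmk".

gflkclhjhhas

Each output is the input with this applied: shift every letter 3 places backward in the alphabet (wrapping around), then move the first 3 characters to the end (rotate left by 3).
So "kdvjionfokmk" becomes "gflkclhjhhas".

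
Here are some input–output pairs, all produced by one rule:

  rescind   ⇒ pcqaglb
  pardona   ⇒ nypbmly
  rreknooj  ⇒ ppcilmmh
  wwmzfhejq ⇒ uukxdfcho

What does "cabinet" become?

ayzglcr

Rule — shift every letter 2 places backward in the alphabet (wrapping around).
For "cabinet" the result is "ayzglcr".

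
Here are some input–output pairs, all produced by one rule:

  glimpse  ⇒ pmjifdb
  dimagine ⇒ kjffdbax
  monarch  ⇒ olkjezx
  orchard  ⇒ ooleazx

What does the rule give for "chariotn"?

The transformation: sort the characters into reverse alphabetical order, then shift every letter 3 places backward in the alphabet (wrapping around).
Applying both steps to "chariotn": "tronihca", then "qolkfezx".

qolkfezx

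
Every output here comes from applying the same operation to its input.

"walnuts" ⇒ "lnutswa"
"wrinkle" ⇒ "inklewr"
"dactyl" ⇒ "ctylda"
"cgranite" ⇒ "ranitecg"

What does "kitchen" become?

The pattern: move the first 2 characters to the end (rotate left by 2).
Doing the same to "kitchen": "tchenki".

tchenki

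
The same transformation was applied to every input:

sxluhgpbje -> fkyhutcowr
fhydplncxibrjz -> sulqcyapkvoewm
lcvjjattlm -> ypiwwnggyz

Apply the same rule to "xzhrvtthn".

In each case the input is transformed by: shift every letter 13 places forward in the alphabet (wrapping around) — i.e. ROT13.
Applying that to "xzhrvtthn" gives "kmueiggua".

kmueiggua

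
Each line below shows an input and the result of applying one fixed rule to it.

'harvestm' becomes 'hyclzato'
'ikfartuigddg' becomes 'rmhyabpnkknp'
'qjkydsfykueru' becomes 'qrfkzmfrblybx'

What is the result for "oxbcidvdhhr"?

eijpkckooyv

What's happening: shift every letter 7 places forward in the alphabet (wrapping around), then move the first character to the end.
"oxbcidvdhhr" → "eijpkckooyv".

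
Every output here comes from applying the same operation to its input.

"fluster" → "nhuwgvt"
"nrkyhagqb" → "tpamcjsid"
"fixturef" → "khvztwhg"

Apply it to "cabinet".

What's happening: shift every letter 2 places forward in the alphabet (wrapping around), then swap each adjacent pair of characters (1↔2, 3↔4, ...).
Starting from "cabinet": after the first operation, "ecdkpgv"; after the second, "cekdgpv".

cekdgpv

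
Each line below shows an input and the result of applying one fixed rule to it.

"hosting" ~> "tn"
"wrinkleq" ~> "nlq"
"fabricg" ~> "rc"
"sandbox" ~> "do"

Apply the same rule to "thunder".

ne

The rule is to delete the first 2 characters, then keep every other character starting from the second (positions 2nd, 4th, 6th, ...).
"thunder" → "under" → "ne".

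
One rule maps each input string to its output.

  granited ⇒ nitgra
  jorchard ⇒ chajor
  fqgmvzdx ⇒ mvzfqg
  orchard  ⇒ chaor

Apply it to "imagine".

Rule — delete the last 2 characters, then move the last 3 characters to the front (rotate right by 3).
Starting from "imagine": after the first operation, "imagi"; after the second, "agiim".

agiim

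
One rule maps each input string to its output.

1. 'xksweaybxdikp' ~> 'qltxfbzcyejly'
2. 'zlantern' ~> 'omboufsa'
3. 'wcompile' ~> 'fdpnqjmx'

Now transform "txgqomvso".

In each case the input is transformed by: swap the first and last characters, then shift every letter 1 place forward in the alphabet (wrapping around).
So "txgqomvso" becomes "pyhrpnwtu".

pyhrpnwtu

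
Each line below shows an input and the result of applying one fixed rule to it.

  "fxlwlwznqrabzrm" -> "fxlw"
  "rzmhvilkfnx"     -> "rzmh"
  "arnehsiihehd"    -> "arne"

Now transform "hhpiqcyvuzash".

Each output is the input with this applied: keep only the first 4 characters.
Doing the same to "hhpiqcyvuzash": "hhpi".

hhpi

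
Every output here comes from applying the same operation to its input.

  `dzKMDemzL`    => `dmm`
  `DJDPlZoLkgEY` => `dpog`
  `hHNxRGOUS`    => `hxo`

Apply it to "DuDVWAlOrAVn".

dvla

Rule — keep one character in every 3, starting at position 1 (positions 1st, 4th, 7th, ...), then convert every letter to lowercase.
On "DuDVWAlOrAVn": the first step gives "DVlA", and the second then gives "dvla".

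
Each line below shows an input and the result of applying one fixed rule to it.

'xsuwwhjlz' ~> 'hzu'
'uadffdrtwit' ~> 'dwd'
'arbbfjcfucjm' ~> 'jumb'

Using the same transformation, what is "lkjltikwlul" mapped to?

Each output is the input with this applied: keep one character in every 3, starting at position 3 (positions 3rd, 6th, 9th, ...), then move the first character to the end.
Working it through for "lkjltikwlul": intermediate "jil", final "ilj".
(Check on "xsuwwhjlz": → "uhz" → "hzu" ✓)

ilj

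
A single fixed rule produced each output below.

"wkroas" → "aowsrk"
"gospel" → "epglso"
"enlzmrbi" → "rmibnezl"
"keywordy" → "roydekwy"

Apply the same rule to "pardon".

Rule — swap the front and back halves of the string, then swap each adjacent pair of characters (1↔2, 3↔4, ...).
Starting from "pardon": after the first operation, "donpar"; after the second, "odpnra".

odpnra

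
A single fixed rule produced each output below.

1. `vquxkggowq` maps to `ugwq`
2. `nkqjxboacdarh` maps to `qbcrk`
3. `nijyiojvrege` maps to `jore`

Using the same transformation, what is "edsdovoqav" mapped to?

What's happening: move the first 2 characters to the end (rotate left by 2), then keep one character in every 3, starting at position 1 (positions 1st, 4th, 7th, ...).
"edsdovoqav" → "svad".

svad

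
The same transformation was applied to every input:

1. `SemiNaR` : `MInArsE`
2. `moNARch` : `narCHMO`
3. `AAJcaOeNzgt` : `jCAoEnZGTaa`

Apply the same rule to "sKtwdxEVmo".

TWDXevMOSk

The transformation: move the first 2 characters to the end (rotate left by 2), then flip the case of every letter.
For "sKtwdxEVmo", step one produces "twdxEVmosK"; step two turns that into "TWDXevMOSk".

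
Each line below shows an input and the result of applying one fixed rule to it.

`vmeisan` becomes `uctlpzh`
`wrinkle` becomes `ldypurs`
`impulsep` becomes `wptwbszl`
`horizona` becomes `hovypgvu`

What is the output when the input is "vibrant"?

acpiyhu

Rule — shift every letter 7 places forward in the alphabet (wrapping around), then move the last character to the front.
So "vibrant" becomes "acpiyhu".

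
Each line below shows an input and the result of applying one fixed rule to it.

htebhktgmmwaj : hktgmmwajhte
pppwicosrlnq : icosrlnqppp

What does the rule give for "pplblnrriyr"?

lnrriyrppl

Looking at the pairs, the operation is to move the first 3 characters to the end (rotate left by 3), then delete the first character.
For "pplblnrriyr" the result is "lnrriyrppl".
(Check on "htebhktgmmwaj": → "bhktgmmwajhte" → "hktgmmwajhte" ✓)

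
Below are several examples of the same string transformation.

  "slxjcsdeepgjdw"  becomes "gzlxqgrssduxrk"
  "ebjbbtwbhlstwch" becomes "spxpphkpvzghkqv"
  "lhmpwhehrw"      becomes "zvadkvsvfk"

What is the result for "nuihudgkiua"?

biwviruywio

Rule — shift every letter 12 places backward in the alphabet (wrapping around).
For "nuihudgkiua" the result is "biwviruywio".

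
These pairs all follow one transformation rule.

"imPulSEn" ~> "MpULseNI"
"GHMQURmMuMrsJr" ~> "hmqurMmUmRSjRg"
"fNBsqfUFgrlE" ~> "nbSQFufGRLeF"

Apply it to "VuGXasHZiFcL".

UgxAShzIfClv

Looking at the pairs, the operation is to flip the case of every letter, then move the first character to the end.
For "VuGXasHZiFcL", step one produces "vUgxAShzIfCl"; step two turns that into "UgxAShzIfClv".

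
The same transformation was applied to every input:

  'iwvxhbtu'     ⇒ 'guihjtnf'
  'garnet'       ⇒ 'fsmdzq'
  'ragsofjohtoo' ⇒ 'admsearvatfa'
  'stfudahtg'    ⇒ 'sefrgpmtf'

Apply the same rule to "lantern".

The rule is to shift every letter 12 places forward in the alphabet (wrapping around), then move the last character to the front.
"lantern" → "xmzfqdz" → "zxmzfqd".

zxmzfqd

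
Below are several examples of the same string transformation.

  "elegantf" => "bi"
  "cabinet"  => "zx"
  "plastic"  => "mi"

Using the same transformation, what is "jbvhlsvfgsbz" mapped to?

Looking at the pairs, the operation is to shift every letter 3 places backward in the alphabet (wrapping around), then keep only the first 2 characters.
Applying both steps to "jbvhlsvfgsbz": "gyseipscdpyw", then "gy".

gy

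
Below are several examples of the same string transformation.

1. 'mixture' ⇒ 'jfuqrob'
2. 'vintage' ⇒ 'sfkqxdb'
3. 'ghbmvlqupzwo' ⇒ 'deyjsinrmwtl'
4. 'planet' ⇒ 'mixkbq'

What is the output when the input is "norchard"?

klozexoa

In each case the input is transformed by: shift every letter 3 places backward in the alphabet (wrapping around).
On "norchard" that produces "klozexoa".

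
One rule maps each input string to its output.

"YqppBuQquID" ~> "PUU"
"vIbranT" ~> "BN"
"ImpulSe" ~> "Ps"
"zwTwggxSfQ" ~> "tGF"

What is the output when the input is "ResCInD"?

SN

Looking at the pairs, the operation is to flip the case of every letter, then keep one character in every 3, starting at position 3 (positions 3rd, 6th, 9th, ...).
Working it through for "ResCInD": intermediate "rESciNd", final "SN".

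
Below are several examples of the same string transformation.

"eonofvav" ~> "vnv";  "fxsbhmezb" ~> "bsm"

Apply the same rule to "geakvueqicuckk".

What's happening: move the last character to the front, then keep one character in every 3, starting at position 1 (positions 1st, 4th, 7th, ...).
Working it through for "geakvueqicuckk": intermediate "kgeakvueqicuck", final "kauic".

kauic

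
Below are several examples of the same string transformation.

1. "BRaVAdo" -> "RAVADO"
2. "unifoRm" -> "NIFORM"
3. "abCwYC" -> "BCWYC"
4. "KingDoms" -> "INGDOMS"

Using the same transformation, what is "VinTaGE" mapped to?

INTAGE

What's happening: delete the first character, then convert every letter to uppercase.
"VinTaGE" → "INTAGE".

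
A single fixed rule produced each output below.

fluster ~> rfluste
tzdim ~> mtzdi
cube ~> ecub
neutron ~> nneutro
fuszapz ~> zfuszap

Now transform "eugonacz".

In each case the input is transformed by: move the last character to the front.
Doing the same to "eugonacz": "zeugonac".

zeugonac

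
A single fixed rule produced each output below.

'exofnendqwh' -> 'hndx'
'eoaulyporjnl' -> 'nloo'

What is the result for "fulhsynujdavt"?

In each case the input is transformed by: keep one character in every 3, starting at position 2 (positions 2nd, 5th, 8th, ...), then swap the first and last characters.
"fulhsynujdavt" → "usua" → "asuu".

asuu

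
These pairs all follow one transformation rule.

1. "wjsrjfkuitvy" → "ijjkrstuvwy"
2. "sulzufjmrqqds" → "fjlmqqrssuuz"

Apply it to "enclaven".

The transformation: sort the characters into alphabetical order, then delete the first character.
On "enclaven": the first step gives "aceelnnv", and the second then gives "ceelnnv".

ceelnnv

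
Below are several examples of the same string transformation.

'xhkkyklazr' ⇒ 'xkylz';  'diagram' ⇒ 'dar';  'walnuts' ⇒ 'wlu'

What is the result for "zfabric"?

Each output is the input with this applied: delete the last character, then keep every other character starting from the first (positions 1st, 3rd, 5th, ...).
"zfabric" → "zfabri" → "zar".

zar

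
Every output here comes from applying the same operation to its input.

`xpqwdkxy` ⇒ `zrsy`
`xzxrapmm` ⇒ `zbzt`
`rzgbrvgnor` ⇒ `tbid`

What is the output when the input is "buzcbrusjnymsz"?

The transformation: shift every letter 2 places forward in the alphabet (wrapping around), then keep only the first 4 characters.
On "buzcbrusjnymsz": the first step gives "dwbedtwulpaoub", and the second then gives "dwbe".

dwbe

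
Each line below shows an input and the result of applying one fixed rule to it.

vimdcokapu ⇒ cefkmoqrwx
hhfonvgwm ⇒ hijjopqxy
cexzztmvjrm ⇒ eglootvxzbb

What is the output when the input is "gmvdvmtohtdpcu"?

effijooqrvvwxx

What's happening: sort the characters into alphabetical order, then shift every letter 2 places forward in the alphabet (wrapping around).
For "gmvdvmtohtdpcu", step one produces "cddghmmopttuvv"; step two turns that into "effijooqrvvwxx".
(Check on "hhfonvgwm": → "fghhmnovw" → "hijjopqxy" ✓)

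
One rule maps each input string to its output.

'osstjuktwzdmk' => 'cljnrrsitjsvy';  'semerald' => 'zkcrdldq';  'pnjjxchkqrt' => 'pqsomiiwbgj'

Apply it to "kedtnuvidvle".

The rule is to move the last 3 characters to the front (rotate right by 3), then shift every letter 1 place backward in the alphabet (wrapping around).
Working it through for "kedtnuvidvle": intermediate "vlekedtnuvid", final "ukdjdcsmtuhc".

ukdjdcsmtuhc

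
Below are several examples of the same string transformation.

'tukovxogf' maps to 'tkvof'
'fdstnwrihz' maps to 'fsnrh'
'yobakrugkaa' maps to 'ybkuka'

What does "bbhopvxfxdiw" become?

bhpxxi

Looking at the pairs, the operation is to keep every other character starting from the first (positions 1st, 3rd, 5th, ...).
On "bbhopvxfxdiw" that produces "bhpxxi".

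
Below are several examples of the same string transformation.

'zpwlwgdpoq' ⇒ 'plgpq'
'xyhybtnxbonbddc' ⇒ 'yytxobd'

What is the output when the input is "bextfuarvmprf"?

eturmr

In each case the input is transformed by: keep every other character starting from the second (positions 2nd, 4th, 6th, ...).
Doing the same to "bextfuarvmprf": "eturmr".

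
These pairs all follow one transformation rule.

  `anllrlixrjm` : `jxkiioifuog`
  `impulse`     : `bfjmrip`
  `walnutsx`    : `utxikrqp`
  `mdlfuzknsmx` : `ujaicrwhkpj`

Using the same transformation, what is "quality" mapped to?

Looking at the pairs, the operation is to shift every letter 3 places backward in the alphabet (wrapping around), then move the last character to the front.
Doing the same to "quality": "vnrxifq".

vnrxifq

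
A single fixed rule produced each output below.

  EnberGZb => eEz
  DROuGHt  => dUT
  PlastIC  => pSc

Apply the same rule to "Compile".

What's happening: keep one character in every 3, starting at position 1 (positions 1st, 4th, 7th, ...), then flip the case of every letter.
Starting from "Compile": after the first operation, "Cpe"; after the second, "cPE".

cPE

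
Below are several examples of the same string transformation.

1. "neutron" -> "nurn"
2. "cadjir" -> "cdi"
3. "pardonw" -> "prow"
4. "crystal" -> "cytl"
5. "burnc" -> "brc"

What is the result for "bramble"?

The rule is to keep every other character starting from the first (positions 1st, 3rd, 5th, ...).
"bramble" → "babe".

babe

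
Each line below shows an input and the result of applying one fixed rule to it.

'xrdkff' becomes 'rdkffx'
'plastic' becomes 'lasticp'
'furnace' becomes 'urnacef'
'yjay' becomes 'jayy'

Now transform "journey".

Each output is the input with this applied: move the first character to the end.
Doing the same to "journey": "ourneyj".

ourneyj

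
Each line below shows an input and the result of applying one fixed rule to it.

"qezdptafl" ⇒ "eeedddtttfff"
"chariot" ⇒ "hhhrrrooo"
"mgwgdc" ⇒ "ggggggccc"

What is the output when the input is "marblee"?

aaabbbeee

Each output is the input with this applied: keep every other character starting from the second (positions 2nd, 4th, 6th, ...), then repeat every character 3 times.
"marblee" → "aaabbbeee".
(Check on "chariot": → "hro" → "hhhrrrooo" ✓)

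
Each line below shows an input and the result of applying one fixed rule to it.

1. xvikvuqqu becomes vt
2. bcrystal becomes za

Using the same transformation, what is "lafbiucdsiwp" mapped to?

jy

The transformation: shift every letter 2 places backward in the alphabet (wrapping around), then keep only the first 2 characters.
Working it through for "lafbiucdsiwp": intermediate "jydzgsabqgun", final "jy".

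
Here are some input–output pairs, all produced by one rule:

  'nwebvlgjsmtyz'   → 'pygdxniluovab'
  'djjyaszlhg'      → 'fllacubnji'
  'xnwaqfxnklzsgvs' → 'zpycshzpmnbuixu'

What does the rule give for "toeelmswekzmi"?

What's happening: shift every letter 2 places forward in the alphabet (wrapping around).
On "toeelmswekzmi" that produces "vqggnouygmbok".

vqggnouygmbok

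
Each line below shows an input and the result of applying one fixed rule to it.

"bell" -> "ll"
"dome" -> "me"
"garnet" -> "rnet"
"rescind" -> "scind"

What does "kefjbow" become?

Each output is the input with this applied: delete the first 2 characters.
Doing the same to "kefjbow": "fjbow".

fjbow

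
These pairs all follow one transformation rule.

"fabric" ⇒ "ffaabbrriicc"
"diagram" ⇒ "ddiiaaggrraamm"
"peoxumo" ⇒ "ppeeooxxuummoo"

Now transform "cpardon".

ccppaarrddoonn

Looking at the pairs, the operation is to double every character.
Doing the same to "cpardon": "ccppaarrddoonn".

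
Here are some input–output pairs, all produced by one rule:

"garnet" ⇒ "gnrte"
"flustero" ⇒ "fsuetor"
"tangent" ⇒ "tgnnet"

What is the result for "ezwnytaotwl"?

The transformation: swap each adjacent pair of characters (1↔2, 3↔4, ...), then delete the first character.
For "ezwnytaotwl", step one produces "zenwtyoawtl"; step two turns that into "enwtyoawtl".
(Check on "tangent": → "atgnnet" → "tgnnet" ✓)

enwtyoawtl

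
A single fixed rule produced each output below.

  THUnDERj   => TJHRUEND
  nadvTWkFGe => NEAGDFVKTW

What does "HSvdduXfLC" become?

HCSLVFDXDU

What's happening: take characters alternately from the front and the back (1st, last, 2nd, 2nd-last, ...), then convert every letter to uppercase.
Working it through for "HSvdduXfLC": intermediate "HCSLvfdXdu", final "HCSLVFDXDU".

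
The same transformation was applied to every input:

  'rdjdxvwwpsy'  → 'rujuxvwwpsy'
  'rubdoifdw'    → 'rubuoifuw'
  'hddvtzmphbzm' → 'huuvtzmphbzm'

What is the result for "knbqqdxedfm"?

knbqquxeufm

Each output is the input with this applied: replace every "d" with "u".
Doing the same to "knbqqdxedfm": "knbqquxeufm".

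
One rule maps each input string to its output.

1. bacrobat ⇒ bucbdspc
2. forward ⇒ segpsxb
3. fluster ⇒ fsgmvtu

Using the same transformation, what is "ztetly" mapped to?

mzaufu

Looking at the pairs, the operation is to shift every letter 1 place forward in the alphabet (wrapping around), then move the last 2 characters to the front (rotate right by 2).
Working it through for "ztetly": intermediate "aufumz", final "mzaufu".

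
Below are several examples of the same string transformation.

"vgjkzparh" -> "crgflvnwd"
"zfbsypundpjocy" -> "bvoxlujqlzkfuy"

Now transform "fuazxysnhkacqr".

The transformation: shift every letter 4 places backward in the alphabet (wrapping around), then swap each adjacent pair of characters (1↔2, 3↔4, ...).
Starting from "fuazxysnhkacqr": after the first operation, "bqwvtuojdgwymn"; after the second, "qbvwutjogdywnm".

qbvwutjogdywnm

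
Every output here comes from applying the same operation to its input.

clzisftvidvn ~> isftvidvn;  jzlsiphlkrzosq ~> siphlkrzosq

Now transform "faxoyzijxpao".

oyzijxpao

Each output is the input with this applied: delete the first 3 characters.
"faxoyzijxpao" → "oyzijxpao".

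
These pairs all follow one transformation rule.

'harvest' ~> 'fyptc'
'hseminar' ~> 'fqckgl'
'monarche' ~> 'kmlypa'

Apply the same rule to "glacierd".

The transformation: delete the last 2 characters, then shift every letter 2 places backward in the alphabet (wrapping around).
On "glacierd": the first step gives "glacie", and the second then gives "ejyagc".
(Check on "monarche": → "monarc" → "kmlypa" ✓)

ejyagc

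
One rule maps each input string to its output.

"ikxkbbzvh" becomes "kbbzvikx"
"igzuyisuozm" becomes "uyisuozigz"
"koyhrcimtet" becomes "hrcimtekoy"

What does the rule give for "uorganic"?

ganiuor

The transformation: delete the last character, then move the first 3 characters to the end (rotate left by 3).
Working it through for "uorganic": intermediate "uorgani", final "ganiuor".
(Check on "ikxkbbzvh": → "ikxkbbzv" → "kbbzvikx" ✓)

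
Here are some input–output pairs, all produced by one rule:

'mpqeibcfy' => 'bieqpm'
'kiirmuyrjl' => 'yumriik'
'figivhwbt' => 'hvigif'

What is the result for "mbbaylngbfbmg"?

fbgnlyabbm

What's happening: reverse the string, then delete the first 3 characters.
Working it through for "mbbaylngbfbmg": intermediate "gmbfbgnlyabbm", final "fbgnlyabbm".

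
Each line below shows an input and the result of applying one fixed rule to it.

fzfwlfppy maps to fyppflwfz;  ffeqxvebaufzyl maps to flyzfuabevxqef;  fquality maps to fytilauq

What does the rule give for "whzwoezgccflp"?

The transformation: reverse the string, then move the last character to the front.
Working it through for "whzwoezgccflp": intermediate "plfccgzeowzhw", final "wplfccgzeowzh".

wplfccgzeowzh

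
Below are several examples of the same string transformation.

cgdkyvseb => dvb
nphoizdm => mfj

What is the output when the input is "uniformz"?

klw

The transformation: keep one character in every 3, starting at position 2 (positions 2nd, 5th, 8th, ...), then shift every letter 3 places backward in the alphabet (wrapping around).
On "uniformz": the first step gives "noz", and the second then gives "klw".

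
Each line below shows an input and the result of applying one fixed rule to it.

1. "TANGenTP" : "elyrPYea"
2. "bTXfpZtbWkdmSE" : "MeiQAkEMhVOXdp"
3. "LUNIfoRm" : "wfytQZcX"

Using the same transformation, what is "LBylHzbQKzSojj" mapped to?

Each output is the input with this applied: shift every letter 11 places forward in the alphabet (wrapping around), then flip the case of every letter.
On "LBylHzbQKzSojj" that produces "wmJWsKMbvKdZUU".

wmJWsKMbvKdZUU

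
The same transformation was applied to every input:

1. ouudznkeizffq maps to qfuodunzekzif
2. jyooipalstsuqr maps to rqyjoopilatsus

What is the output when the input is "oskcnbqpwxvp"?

pvsockbnpqxw

In each case the input is transformed by: move the last 2 characters to the front (rotate right by 2), then swap each adjacent pair of characters (1↔2, 3↔4, ...).
Working it through for "oskcnbqpwxvp": intermediate "vposkcnbqpwx", final "pvsockbnpqxw".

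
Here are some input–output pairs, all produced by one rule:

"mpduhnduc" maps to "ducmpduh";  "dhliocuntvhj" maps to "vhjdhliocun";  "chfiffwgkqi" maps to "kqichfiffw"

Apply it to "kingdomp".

ompking

The rule is to move the last 3 characters to the front (rotate right by 3), then delete the last character.
Working it through for "kingdomp": intermediate "ompkingd", final "ompking".
(Check on "chfiffwgkqi": → "kqichfiffwg" → "kqichfiffw" ✓)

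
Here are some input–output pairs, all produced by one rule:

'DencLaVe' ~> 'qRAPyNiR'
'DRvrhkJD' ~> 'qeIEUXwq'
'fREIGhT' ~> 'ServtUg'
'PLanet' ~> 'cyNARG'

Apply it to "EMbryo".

What's happening: flip the case of every letter, then shift every letter 13 places forward in the alphabet (wrapping around) — i.e. ROT13.
Working it through for "EMbryo": intermediate "emBRYO", final "rzOELB".
(Check on "DRvrhkJD": → "drVRHKjd" → "qeIEUXwq" ✓)

rzOELB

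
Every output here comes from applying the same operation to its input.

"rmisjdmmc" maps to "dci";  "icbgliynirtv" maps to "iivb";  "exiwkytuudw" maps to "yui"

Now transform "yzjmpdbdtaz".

The transformation: keep one character in every 3, starting at position 3 (positions 3rd, 6th, 9th, ...), then move the first character to the end.
Applying both steps to "yzjmpdbdtaz": "jdt", then "dtj".
(Check on "exiwkytuudw": → "iyu" → "yui" ✓)

dtj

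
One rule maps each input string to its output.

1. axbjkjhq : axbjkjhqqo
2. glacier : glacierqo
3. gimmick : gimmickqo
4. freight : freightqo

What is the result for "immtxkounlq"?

Looking at the pairs, the operation is to append "qo".
Applying that to "immtxkounlq" gives "immtxkounlqqo".

immtxkounlqqo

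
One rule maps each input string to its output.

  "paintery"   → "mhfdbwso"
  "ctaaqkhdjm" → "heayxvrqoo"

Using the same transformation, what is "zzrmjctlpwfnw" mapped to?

The pattern: sort the characters into reverse alphabetical order, then shift every letter 12 places backward in the alphabet (wrapping around).
Doing the same to "zzrmjctlpwfnw": "nnkkhfdbazxtq".

nnkkhfdbazxtq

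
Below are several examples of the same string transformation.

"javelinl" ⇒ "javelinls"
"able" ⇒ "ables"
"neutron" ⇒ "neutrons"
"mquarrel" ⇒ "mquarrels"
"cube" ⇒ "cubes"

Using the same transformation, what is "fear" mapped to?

fears

What's happening: append "s".
Applying that to "fear" gives "fears".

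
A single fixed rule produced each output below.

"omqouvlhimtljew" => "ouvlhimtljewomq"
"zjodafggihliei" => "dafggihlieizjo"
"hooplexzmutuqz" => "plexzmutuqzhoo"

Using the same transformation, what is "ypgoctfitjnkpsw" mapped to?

octfitjnkpswypg

What's happening: move the first 3 characters to the end (rotate left by 3).
Applying that to "ypgoctfitjnkpsw" gives "octfitjnkpswypg".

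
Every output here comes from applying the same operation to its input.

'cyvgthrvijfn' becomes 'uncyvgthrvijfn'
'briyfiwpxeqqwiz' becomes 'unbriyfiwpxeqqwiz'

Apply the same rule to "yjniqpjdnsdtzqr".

unyjniqpjdnsdtzqr

Each output is the input with this applied: prepend "un".
"yjniqpjdnsdtzqr" → "unyjniqpjdnsdtzqr".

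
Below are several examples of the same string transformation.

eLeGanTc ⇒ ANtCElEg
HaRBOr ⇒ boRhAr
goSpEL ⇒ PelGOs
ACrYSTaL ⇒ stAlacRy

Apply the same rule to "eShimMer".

The transformation: swap the front and back halves of the string, then flip the case of every letter.
On "eShimMer": the first step gives "mMereShi", and the second then gives "MmEREsHI".

MmEREsHI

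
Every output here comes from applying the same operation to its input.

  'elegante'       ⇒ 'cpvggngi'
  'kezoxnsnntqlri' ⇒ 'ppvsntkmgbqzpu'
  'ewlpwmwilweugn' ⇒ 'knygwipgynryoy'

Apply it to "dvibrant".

tcpvfxkd

Each output is the input with this applied: swap the front and back halves of the string, then shift every letter 2 places forward in the alphabet (wrapping around).
Applying both steps to "dvibrant": "rantdvib", then "tcpvfxkd".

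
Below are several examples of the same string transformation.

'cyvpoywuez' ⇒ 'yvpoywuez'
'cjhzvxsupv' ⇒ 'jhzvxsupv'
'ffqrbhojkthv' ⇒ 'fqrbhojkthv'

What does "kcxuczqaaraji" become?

Each output is the input with this applied: delete the first character.
"kcxuczqaaraji" → "cxuczqaaraji".

cxuczqaaraji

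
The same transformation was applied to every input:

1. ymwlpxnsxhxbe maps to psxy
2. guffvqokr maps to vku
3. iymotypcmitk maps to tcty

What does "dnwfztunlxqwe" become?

znqd

What's happening: move the first 2 characters to the end (rotate left by 2), then keep one character in every 3, starting at position 3 (positions 3rd, 6th, 9th, ...).
"dnwfztunlxqwe" → "wfztunlxqwedn" → "znqd".
(Check on "iymotypcmitk": → "motypcmitkiy" → "tcty" ✓)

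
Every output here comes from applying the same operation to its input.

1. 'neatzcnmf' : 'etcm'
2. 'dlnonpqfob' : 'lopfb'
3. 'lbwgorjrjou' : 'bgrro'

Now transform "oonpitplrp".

Looking at the pairs, the operation is to keep every other character starting from the second (positions 2nd, 4th, 6th, ...).
On "oonpitplrp" that produces "optlp".

optlp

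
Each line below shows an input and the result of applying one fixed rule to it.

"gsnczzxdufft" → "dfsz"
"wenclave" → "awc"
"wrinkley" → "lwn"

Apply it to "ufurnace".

aur

Each output is the input with this applied: swap the front and back halves of the string, then keep one character in every 3, starting at position 2 (positions 2nd, 5th, 8th, ...).
Applying both steps to "ufurnace": "naceufur", then "aur".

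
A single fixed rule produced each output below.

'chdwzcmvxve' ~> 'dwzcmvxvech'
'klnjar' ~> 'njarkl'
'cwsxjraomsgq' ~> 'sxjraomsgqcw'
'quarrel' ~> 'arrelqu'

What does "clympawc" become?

ympawccl

The rule is to move the first 2 characters to the end (rotate left by 2).
So "clympawc" becomes "ympawccl".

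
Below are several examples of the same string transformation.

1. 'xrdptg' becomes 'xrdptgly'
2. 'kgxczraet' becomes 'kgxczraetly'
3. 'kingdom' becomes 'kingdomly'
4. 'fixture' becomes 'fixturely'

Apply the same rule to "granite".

Rule — append "ly".
On "granite" that produces "granitely".

granitely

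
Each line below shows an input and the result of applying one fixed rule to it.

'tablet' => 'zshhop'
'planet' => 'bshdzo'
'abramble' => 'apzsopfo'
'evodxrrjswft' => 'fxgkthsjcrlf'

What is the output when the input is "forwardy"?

Looking at the pairs, the operation is to shift every letter 12 places backward in the alphabet (wrapping around), then swap the front and back halves of the string.
For "forwardy", step one produces "tcfkofrm"; step two turns that into "ofrmtcfk".
(Check on "planet": → "dzobsh" → "bshdzo" ✓)

ofrmtcfk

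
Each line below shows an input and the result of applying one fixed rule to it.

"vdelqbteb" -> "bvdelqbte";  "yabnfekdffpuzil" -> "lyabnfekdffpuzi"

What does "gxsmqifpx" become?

xgxsmqifp

The pattern: move the last character to the front.
For "gxsmqifpx" the result is "xgxsmqifp".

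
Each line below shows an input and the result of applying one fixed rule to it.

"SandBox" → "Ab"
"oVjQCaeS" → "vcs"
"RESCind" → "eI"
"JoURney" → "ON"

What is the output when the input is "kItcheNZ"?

iHz

The transformation: flip the case of every letter, then keep one character in every 3, starting at position 2 (positions 2nd, 5th, 8th, ...).
Applying both steps to "kItcheNZ": "KiTCHEnz", then "iHz".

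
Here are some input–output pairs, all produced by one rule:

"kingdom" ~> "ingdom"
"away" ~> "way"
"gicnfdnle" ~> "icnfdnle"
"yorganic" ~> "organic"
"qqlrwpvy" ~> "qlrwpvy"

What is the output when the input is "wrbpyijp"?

rbpyijp

What's happening: delete the first character.
Applying that to "wrbpyijp" gives "rbpyijp".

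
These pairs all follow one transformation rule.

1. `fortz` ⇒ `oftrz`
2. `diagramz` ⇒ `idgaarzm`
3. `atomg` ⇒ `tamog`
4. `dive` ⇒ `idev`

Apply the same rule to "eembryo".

The pattern: swap each adjacent pair of characters (1↔2, 3↔4, ...).
Applying that to "eembryo" gives "eebmyro".

eebmyro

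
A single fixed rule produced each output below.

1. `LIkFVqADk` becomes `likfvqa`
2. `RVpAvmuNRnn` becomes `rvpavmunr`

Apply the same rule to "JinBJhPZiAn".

Rule — delete the last 2 characters, then convert every letter to lowercase.
Applying both steps to "JinBJhPZiAn": "JinBJhPZi", then "jinbjhpzi".

jinbjhpzi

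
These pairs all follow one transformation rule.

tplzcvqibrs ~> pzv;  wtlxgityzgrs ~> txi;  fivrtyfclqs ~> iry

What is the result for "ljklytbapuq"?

jlt

Each output is the input with this applied: keep every other character starting from the second (positions 2nd, 4th, 6th, ...), then keep only the first 3 characters.
For "ljklytbapuq" the result is "jlt".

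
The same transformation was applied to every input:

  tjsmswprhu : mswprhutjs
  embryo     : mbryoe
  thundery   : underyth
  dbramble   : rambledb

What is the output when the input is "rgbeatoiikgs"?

atoiikgsrgbe

What's happening: move the last 2 characters to the front (rotate right by 2), then swap the front and back halves of the string.
"rgbeatoiikgs" → "gsrgbeatoiik" → "atoiikgsrgbe".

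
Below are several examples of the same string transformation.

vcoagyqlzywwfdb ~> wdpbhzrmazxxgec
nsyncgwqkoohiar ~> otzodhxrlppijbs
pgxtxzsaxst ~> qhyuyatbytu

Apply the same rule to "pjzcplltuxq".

The pattern: shift every letter 1 place forward in the alphabet (wrapping around).
"pjzcplltuxq" → "qkadqmmuvyr".

qkadqmmuvyr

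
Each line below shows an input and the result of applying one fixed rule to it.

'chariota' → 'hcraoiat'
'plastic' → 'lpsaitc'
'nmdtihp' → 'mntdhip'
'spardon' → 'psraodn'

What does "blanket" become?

lbnaekt

Each output is the input with this applied: swap each adjacent pair of characters (1↔2, 3↔4, ...).
"blanket" → "lbnaekt".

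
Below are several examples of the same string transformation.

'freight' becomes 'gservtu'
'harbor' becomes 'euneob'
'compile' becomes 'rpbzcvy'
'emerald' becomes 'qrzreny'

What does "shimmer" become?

Each output is the input with this applied: move the last character to the front, then shift every letter 13 places forward in the alphabet (wrapping around) — i.e. ROT13.
"shimmer" → "rshimme" → "efuvzzr".

efuvzzr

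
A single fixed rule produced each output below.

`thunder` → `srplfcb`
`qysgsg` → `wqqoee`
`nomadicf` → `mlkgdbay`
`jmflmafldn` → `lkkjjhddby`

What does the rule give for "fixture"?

vsrpgdc

Rule — sort the characters into reverse alphabetical order, then shift every letter 2 places backward in the alphabet (wrapping around).
Applying both steps to "fixture": "xutrife", then "vsrpgdc".
(Check on "thunder": → "utrnhed" → "srplfcb" ✓)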